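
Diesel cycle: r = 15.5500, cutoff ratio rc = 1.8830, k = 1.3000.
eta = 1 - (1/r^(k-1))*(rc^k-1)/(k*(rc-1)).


r^(k-1) = 2.2778
rc^k = 2.2767
eta = 0.5117 = 51.1724%

51.1724%


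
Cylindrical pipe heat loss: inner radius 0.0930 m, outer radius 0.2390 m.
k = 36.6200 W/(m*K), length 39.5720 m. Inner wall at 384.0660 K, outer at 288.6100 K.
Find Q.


dT = 95.4560 K
ln(ro/ri) = 0.9439
Q = 2*pi*36.6200*39.5720*95.4560 / 0.9439 = 920831.1271 W

920831.1271 W


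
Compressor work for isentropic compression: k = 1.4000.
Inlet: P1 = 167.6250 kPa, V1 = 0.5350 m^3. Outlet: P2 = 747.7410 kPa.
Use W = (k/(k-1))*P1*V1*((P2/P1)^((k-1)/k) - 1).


(k-1)/k = 0.2857
(P2/P1)^exp = 1.5330
W = 3.5000 * 167.6250 * 0.5350 * (1.5330 - 1) = 167.3016 kJ

167.3016 kJ


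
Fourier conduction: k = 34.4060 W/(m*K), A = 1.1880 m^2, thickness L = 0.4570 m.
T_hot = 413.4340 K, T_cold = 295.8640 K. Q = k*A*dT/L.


dT = 117.5700 K
Q = 34.4060 * 1.1880 * 117.5700 / 0.4570 = 10515.5246 W

10515.5246 W


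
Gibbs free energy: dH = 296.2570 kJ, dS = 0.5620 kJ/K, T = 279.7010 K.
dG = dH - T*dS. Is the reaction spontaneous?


T*dS = 279.7010 * 0.5620 = 157.1920 kJ
dG = 296.2570 - 157.1920 = 139.0650 kJ (non-spontaneous)

dG = 139.0650 kJ, non-spontaneous


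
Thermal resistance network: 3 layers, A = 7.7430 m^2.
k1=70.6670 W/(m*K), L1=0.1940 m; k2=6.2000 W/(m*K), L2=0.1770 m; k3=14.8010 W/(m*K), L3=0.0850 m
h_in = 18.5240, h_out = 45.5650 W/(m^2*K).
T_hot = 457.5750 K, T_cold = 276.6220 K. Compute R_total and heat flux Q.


R_conv_in = 1/(18.5240*7.7430) = 0.0070
R_1 = 0.1940/(70.6670*7.7430) = 0.0004
R_2 = 0.1770/(6.2000*7.7430) = 0.0037
R_3 = 0.0850/(14.8010*7.7430) = 0.0007
R_conv_out = 1/(45.5650*7.7430) = 0.0028
R_total = 0.0146 K/W
Q = 180.9530 / 0.0146 = 12402.8837 W

R_total = 0.0146 K/W, Q = 12402.8837 W


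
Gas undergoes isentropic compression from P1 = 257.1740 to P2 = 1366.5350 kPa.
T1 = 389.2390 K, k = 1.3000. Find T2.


(k-1)/k = 0.2308
(P2/P1)^exp = 1.4703
T2 = 389.2390 * 1.4703 = 572.2883 K

572.2883 K


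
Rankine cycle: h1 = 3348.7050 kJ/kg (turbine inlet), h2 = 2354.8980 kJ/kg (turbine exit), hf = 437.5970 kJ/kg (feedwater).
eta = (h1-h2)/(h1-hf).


W = 993.8070 kJ/kg
Q_in = 2911.1080 kJ/kg
eta = 0.3414 = 34.1384%

eta = 34.1384%


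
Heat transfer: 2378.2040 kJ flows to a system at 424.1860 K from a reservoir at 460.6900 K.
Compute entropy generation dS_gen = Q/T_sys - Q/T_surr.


dS_sys = 2378.2040/424.1860 = 5.6065 kJ/K
dS_surr = -2378.2040/460.6900 = -5.1623 kJ/K
dS_gen = 5.6065 - 5.1623 = 0.4442 kJ/K (irreversible)

dS_gen = 0.4442 kJ/K, irreversible


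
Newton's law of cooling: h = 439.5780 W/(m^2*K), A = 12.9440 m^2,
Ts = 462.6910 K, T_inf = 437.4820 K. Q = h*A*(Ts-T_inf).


dT = 25.2090 K
Q = 439.5780 * 12.9440 * 25.2090 = 143436.6294 W

143436.6294 W


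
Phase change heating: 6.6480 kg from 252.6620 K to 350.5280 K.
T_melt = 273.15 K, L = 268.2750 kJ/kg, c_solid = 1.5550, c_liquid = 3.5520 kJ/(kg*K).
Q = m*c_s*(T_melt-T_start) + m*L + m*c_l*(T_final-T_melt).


Q1 (sensible, solid) = 6.6480 * 1.5550 * 20.4880 = 211.7976 kJ
Q2 (latent) = 6.6480 * 268.2750 = 1783.4922 kJ
Q3 (sensible, liquid) = 6.6480 * 3.5520 * 77.3780 = 1827.1806 kJ
Q_total = 3822.4703 kJ

3822.4703 kJ


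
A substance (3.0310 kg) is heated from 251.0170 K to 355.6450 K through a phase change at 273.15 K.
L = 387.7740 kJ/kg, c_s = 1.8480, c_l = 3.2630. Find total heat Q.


Q1 (sensible, solid) = 3.0310 * 1.8480 * 22.1330 = 123.9733 kJ
Q2 (latent) = 3.0310 * 387.7740 = 1175.3430 kJ
Q3 (sensible, liquid) = 3.0310 * 3.2630 * 82.4950 = 815.8882 kJ
Q_total = 2115.2045 kJ

2115.2045 kJ


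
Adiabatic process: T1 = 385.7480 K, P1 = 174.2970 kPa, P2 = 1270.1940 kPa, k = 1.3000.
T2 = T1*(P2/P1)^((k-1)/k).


(k-1)/k = 0.2308
(P2/P1)^exp = 1.5815
T2 = 385.7480 * 1.5815 = 610.0433 K

610.0433 K


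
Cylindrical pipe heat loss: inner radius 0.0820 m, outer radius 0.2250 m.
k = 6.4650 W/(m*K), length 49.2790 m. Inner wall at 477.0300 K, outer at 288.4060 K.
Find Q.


dT = 188.6240 K
ln(ro/ri) = 1.0094
Q = 2*pi*6.4650*49.2790*188.6240 / 1.0094 = 374069.2785 W

374069.2785 W


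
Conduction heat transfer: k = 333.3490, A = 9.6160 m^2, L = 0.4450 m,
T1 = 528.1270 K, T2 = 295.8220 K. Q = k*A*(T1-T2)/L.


dT = 232.3050 K
Q = 333.3490 * 9.6160 * 232.3050 / 0.4450 = 1673370.6897 W

1673370.6897 W


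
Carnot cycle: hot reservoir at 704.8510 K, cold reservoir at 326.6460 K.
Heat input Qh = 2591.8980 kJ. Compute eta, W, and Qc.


eta = 1 - 326.6460/704.8510 = 0.5366
W = 0.5366 * 2591.8980 = 1390.7461 kJ
Qc = 2591.8980 - 1390.7461 = 1201.1519 kJ

eta = 53.6574%, W = 1390.7461 kJ, Qc = 1201.1519 kJ


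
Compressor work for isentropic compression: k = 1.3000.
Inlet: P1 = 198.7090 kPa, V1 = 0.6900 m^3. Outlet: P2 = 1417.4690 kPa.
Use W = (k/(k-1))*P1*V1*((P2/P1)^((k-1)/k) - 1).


(k-1)/k = 0.2308
(P2/P1)^exp = 1.5737
W = 4.3333 * 198.7090 * 0.6900 * (1.5737 - 1) = 340.8420 kJ

340.8420 kJ


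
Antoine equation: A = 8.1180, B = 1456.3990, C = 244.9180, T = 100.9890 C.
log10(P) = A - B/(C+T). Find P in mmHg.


C+T = 345.9070
B/(C+T) = 4.2104
log10(P) = 8.1180 - 4.2104 = 3.9076
P = 10^3.9076 = 8083.9319 mmHg

8083.9319 mmHg


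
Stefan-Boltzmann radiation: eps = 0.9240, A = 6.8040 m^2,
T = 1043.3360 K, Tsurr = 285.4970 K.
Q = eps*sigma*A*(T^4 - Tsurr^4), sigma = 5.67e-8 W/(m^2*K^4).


T^4 = 1.1849e+12
Tsurr^4 = 6.6436e+09
Q = 0.9240 * 5.67e-8 * 6.8040 * 1.1783e+12 = 420024.1717 W

420024.1717 W


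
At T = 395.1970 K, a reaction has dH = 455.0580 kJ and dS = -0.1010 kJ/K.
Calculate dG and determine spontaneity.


T*dS = 395.1970 * -0.1010 = -39.9149 kJ
dG = 455.0580 + 39.9149 = 494.9729 kJ (non-spontaneous)

dG = 494.9729 kJ, non-spontaneous


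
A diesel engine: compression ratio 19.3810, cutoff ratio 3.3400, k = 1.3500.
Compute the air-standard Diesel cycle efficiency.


r^(k-1) = 2.8222
rc^k = 5.0940
eta = 0.5408 = 54.0786%

54.0786%


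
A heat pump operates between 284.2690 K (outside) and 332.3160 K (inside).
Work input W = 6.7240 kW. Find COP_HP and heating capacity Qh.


COP = 332.3160 / 48.0470 = 6.9165
Qh = 6.9165 * 6.7240 = 46.5064 kW

COP = 6.9165, Qh = 46.5064 kW


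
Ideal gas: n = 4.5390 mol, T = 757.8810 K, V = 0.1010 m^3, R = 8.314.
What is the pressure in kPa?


P = nRT/V = 4.5390 * 8.314 * 757.8810 / 0.1010
= 28600.3417 / 0.1010 = 283171.7004 Pa = 283.1717 kPa

283.1717 kPa


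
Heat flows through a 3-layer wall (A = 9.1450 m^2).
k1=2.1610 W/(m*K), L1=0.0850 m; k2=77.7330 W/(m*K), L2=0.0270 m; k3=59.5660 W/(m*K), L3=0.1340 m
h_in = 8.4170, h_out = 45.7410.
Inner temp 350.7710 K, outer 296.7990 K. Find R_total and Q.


R_conv_in = 1/(8.4170*9.1450) = 0.0130
R_1 = 0.0850/(2.1610*9.1450) = 0.0043
R_2 = 0.0270/(77.7330*9.1450) = 3.7982e-05
R_3 = 0.1340/(59.5660*9.1450) = 0.0002
R_conv_out = 1/(45.7410*9.1450) = 0.0024
R_total = 0.0200 K/W
Q = 53.9720 / 0.0200 = 2703.0338 W

R_total = 0.0200 K/W, Q = 2703.0338 W


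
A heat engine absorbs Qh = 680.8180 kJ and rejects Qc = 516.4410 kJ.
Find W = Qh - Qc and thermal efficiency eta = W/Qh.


W = 680.8180 - 516.4410 = 164.3770 kJ
eta = 164.3770 / 680.8180 = 0.2414 = 24.1440%

W = 164.3770 kJ, eta = 24.1440%


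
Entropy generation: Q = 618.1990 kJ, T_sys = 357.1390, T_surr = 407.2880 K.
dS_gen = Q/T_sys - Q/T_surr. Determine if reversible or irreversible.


dS_sys = 618.1990/357.1390 = 1.7310 kJ/K
dS_surr = -618.1990/407.2880 = -1.5178 kJ/K
dS_gen = 1.7310 - 1.5178 = 0.2131 kJ/K (irreversible)

dS_gen = 0.2131 kJ/K, irreversible


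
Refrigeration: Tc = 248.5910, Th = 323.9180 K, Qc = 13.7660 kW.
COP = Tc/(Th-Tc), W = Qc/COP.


COP = 248.5910 / 75.3270 = 3.3002
W = 13.7660 / 3.3002 = 4.1713 kW

COP = 3.3002, W = 4.1713 kW


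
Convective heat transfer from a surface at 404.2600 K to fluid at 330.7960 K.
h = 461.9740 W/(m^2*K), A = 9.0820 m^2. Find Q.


dT = 73.4640 K
Q = 461.9740 * 9.0820 * 73.4640 = 308229.0750 W

308229.0750 W


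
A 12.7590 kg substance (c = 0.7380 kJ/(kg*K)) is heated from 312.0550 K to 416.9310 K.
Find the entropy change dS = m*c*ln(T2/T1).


T2/T1 = 1.3361
ln(T2/T1) = 0.2897
dS = 12.7590 * 0.7380 * 0.2897 = 2.7282 kJ/K

2.7282 kJ/K


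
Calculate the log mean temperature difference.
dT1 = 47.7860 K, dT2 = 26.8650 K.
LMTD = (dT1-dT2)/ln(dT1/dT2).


dT1/dT2 = 1.7787
ln(dT1/dT2) = 0.5759
LMTD = 20.9210 / 0.5759 = 36.3270 K

36.3270 K


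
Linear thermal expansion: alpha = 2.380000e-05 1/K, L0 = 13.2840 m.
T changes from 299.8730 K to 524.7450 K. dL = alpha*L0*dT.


dT = 224.8720 K
dL = 2.380000e-05 * 13.2840 * 224.8720 = 0.071095 m
L_final = 13.355095 m

dL = 0.071095 m


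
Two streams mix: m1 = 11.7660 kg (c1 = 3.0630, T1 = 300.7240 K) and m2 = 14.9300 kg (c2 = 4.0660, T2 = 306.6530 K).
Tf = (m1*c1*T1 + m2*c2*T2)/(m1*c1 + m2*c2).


num = 29453.3567
den = 96.7446
Tf = 304.4443 K

304.4443 K


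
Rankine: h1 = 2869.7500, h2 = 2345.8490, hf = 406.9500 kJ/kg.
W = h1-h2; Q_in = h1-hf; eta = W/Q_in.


W = 523.9010 kJ/kg
Q_in = 2462.8000 kJ/kg
eta = 0.2127 = 21.2726%

eta = 21.2726%


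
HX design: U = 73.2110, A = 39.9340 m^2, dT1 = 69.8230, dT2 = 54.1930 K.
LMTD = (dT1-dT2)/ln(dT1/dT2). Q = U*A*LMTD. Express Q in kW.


LMTD = 61.6783 K
Q = 73.2110 * 39.9340 * 61.6783 = 180323.1290 W = 180.3231 kW

180.3231 kW


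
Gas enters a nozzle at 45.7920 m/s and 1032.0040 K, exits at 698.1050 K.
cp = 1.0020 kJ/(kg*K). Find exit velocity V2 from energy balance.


dT = 333.8990 K
2*cp*1000*dT = 669133.5960
V1^2 = 2096.9073
V2 = sqrt(671230.5033) = 819.2866 m/s

819.2866 m/s


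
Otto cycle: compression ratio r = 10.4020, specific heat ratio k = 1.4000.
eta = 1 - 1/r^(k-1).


r^(k-1) = 2.5518
eta = 1 - 1/2.5518 = 0.6081 = 60.8120%

60.8120%


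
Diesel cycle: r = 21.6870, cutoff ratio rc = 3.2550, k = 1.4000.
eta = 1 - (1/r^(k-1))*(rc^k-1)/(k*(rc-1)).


r^(k-1) = 3.4236
rc^k = 5.2188
eta = 0.6097 = 60.9667%

60.9667%


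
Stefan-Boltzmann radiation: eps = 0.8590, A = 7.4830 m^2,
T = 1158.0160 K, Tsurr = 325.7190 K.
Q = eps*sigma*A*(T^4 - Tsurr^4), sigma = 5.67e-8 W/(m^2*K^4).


T^4 = 1.7983e+12
Tsurr^4 = 1.1256e+10
Q = 0.8590 * 5.67e-8 * 7.4830 * 1.7870e+12 = 651303.4196 W

651303.4196 W


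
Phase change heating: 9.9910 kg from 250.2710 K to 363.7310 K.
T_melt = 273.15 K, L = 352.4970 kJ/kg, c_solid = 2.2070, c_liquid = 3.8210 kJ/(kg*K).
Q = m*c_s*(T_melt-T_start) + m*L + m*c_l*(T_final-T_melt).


Q1 (sensible, solid) = 9.9910 * 2.2070 * 22.8790 = 504.4851 kJ
Q2 (latent) = 9.9910 * 352.4970 = 3521.7975 kJ
Q3 (sensible, liquid) = 9.9910 * 3.8210 * 90.5810 = 3457.9850 kJ
Q_total = 7484.2676 kJ

7484.2676 kJ


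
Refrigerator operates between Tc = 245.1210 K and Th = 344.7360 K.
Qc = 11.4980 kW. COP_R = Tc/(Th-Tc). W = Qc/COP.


COP = 245.1210 / 99.6150 = 2.4607
W = 11.4980 / 2.4607 = 4.6727 kW

COP = 2.4607, W = 4.6727 kW


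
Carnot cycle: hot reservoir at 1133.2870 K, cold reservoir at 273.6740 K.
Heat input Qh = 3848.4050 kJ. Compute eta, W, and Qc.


eta = 1 - 273.6740/1133.2870 = 0.7585
W = 0.7585 * 3848.4050 = 2919.0655 kJ
Qc = 3848.4050 - 2919.0655 = 929.3395 kJ

eta = 75.8513%, W = 2919.0655 kJ, Qc = 929.3395 kJ


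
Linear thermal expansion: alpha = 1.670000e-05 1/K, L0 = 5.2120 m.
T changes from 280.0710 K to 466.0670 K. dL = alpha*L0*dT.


dT = 185.9960 K
dL = 1.670000e-05 * 5.2120 * 185.9960 = 0.016189 m
L_final = 5.228189 m

dL = 0.016189 m


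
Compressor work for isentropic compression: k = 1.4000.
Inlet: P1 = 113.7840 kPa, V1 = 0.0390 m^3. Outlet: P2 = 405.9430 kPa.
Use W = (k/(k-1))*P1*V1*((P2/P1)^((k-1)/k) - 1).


(k-1)/k = 0.2857
(P2/P1)^exp = 1.4382
W = 3.5000 * 113.7840 * 0.0390 * (1.4382 - 1) = 6.8062 kJ

6.8062 kJ


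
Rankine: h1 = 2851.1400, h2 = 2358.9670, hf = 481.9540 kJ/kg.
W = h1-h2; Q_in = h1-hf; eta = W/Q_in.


W = 492.1730 kJ/kg
Q_in = 2369.1860 kJ/kg
eta = 0.2077 = 20.7739%

eta = 20.7739%


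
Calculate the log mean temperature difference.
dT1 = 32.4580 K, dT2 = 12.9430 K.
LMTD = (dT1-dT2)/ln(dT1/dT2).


dT1/dT2 = 2.5078
ln(dT1/dT2) = 0.9194
LMTD = 19.5150 / 0.9194 = 21.2260 K

21.2260 K


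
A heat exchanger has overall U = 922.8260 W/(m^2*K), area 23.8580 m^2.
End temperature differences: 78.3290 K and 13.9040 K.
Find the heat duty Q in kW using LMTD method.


LMTD = 37.2670 K
Q = 922.8260 * 23.8580 * 37.2670 = 820499.3981 W = 820.4994 kW

820.4994 kW


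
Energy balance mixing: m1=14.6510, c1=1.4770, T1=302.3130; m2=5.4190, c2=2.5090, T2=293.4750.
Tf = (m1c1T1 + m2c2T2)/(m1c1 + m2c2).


num = 10532.0760
den = 35.2358
Tf = 298.9027 K

298.9027 K


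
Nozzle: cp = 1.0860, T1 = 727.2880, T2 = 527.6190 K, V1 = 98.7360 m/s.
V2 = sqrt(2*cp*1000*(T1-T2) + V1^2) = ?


dT = 199.6690 K
2*cp*1000*dT = 433681.0680
V1^2 = 9748.7977
V2 = sqrt(443429.8657) = 665.9053 m/s

665.9053 m/s


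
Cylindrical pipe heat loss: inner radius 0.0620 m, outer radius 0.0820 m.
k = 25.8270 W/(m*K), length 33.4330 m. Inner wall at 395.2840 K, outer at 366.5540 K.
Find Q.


dT = 28.7300 K
ln(ro/ri) = 0.2796
Q = 2*pi*25.8270*33.4330*28.7300 / 0.2796 = 557508.0618 W

557508.0618 W


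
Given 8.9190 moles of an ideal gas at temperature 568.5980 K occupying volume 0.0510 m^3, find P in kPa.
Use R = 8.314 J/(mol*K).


P = nRT/V = 8.9190 * 8.314 * 568.5980 / 0.0510
= 42163.0007 / 0.0510 = 826725.5044 Pa = 826.7255 kPa

826.7255 kPa


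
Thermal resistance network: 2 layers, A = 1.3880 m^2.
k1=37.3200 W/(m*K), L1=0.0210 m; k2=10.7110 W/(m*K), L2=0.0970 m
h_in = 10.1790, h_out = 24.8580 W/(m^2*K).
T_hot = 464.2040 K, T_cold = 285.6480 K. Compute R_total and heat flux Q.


R_conv_in = 1/(10.1790*1.3880) = 0.0708
R_1 = 0.0210/(37.3200*1.3880) = 0.0004
R_2 = 0.0970/(10.7110*1.3880) = 0.0065
R_conv_out = 1/(24.8580*1.3880) = 0.0290
R_total = 0.1067 K/W
Q = 178.5560 / 0.1067 = 1673.5617 W

R_total = 0.1067 K/W, Q = 1673.5617 W


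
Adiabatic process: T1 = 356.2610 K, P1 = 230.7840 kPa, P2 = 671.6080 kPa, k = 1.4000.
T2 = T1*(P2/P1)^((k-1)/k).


(k-1)/k = 0.2857
(P2/P1)^exp = 1.3569
T2 = 356.2610 * 1.3569 = 483.4082 K

483.4082 K


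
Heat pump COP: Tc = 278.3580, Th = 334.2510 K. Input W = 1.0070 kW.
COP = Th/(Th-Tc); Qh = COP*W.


COP = 334.2510 / 55.8930 = 5.9802
Qh = 5.9802 * 1.0070 = 6.0221 kW

COP = 5.9802, Qh = 6.0221 kW


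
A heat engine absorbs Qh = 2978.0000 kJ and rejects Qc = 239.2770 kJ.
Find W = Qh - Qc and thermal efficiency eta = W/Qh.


W = 2978.0000 - 239.2770 = 2738.7230 kJ
eta = 2738.7230 / 2978.0000 = 0.9197 = 91.9652%

W = 2738.7230 kJ, eta = 91.9652%


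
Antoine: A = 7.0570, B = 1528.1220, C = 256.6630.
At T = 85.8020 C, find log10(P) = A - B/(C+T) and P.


C+T = 342.4650
B/(C+T) = 4.4621
log10(P) = 7.0570 - 4.4621 = 2.5949
P = 10^2.5949 = 393.4359 mmHg

393.4359 mmHg


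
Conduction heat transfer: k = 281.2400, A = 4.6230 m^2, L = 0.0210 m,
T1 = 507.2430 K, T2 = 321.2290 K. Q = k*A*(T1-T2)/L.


dT = 186.0140 K
Q = 281.2400 * 4.6230 * 186.0140 / 0.0210 = 1.1517e+07 W

1.1517e+07 W


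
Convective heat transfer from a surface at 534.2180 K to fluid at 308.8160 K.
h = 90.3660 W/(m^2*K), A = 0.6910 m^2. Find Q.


dT = 225.4020 K
Q = 90.3660 * 0.6910 * 225.4020 = 14074.7559 W

14074.7559 W


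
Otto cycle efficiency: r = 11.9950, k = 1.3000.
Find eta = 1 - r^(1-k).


r^(k-1) = 2.1072
eta = 1 - 1/2.1072 = 0.5254 = 52.5430%

52.5430%


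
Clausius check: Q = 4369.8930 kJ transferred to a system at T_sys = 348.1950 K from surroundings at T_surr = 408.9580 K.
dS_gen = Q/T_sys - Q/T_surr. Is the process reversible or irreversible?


dS_sys = 4369.8930/348.1950 = 12.5501 kJ/K
dS_surr = -4369.8930/408.9580 = -10.6854 kJ/K
dS_gen = 12.5501 - 10.6854 = 1.8647 kJ/K (irreversible)

dS_gen = 1.8647 kJ/K, irreversible


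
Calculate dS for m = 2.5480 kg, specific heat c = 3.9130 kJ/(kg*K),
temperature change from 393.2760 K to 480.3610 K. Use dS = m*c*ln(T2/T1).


T2/T1 = 1.2214
ln(T2/T1) = 0.2000
dS = 2.5480 * 3.9130 * 0.2000 = 1.9943 kJ/K

1.9943 kJ/K


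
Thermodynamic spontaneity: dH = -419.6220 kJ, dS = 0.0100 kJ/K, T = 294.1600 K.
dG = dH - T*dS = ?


T*dS = 294.1600 * 0.0100 = 2.9416 kJ
dG = -419.6220 - 2.9416 = -422.5636 kJ (spontaneous)

dG = -422.5636 kJ, spontaneous


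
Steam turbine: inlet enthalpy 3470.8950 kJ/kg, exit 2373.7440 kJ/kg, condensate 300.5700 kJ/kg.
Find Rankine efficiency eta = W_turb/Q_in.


W = 1097.1510 kJ/kg
Q_in = 3170.3250 kJ/kg
eta = 0.3461 = 34.6069%

eta = 34.6069%


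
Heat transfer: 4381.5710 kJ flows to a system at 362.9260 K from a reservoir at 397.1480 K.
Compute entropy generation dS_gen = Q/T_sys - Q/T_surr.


dS_sys = 4381.5710/362.9260 = 12.0729 kJ/K
dS_surr = -4381.5710/397.1480 = -11.0326 kJ/K
dS_gen = 12.0729 - 11.0326 = 1.0403 kJ/K (irreversible)

dS_gen = 1.0403 kJ/K, irreversible


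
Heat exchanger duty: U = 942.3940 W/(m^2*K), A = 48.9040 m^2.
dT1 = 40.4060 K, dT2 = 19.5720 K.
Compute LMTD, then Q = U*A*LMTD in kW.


LMTD = 28.7414 K
Q = 942.3940 * 48.9040 * 28.7414 = 1324599.0734 W = 1324.5991 kW

1324.5991 kW


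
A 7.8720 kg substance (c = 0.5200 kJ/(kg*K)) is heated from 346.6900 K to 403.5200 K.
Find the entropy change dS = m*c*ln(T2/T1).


T2/T1 = 1.1639
ln(T2/T1) = 0.1518
dS = 7.8720 * 0.5200 * 0.1518 = 0.6214 kJ/K

0.6214 kJ/K


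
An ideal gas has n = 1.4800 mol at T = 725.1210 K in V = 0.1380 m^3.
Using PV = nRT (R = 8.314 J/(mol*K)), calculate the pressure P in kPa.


P = nRT/V = 1.4800 * 8.314 * 725.1210 / 0.1380
= 8922.4109 / 0.1380 = 64655.1512 Pa = 64.6552 kPa

64.6552 kPa


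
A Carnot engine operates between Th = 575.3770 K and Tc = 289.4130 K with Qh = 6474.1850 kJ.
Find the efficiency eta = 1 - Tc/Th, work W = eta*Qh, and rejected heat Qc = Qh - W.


eta = 1 - 289.4130/575.3770 = 0.4970
W = 0.4970 * 6474.1850 = 3217.6883 kJ
Qc = 6474.1850 - 3217.6883 = 3256.4967 kJ

eta = 49.7003%, W = 3217.6883 kJ, Qc = 3256.4967 kJ


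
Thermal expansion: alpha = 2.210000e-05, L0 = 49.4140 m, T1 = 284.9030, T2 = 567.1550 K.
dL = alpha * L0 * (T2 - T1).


dT = 282.2520 K
dL = 2.210000e-05 * 49.4140 * 282.2520 = 0.308233 m
L_final = 49.722233 m

dL = 0.308233 m


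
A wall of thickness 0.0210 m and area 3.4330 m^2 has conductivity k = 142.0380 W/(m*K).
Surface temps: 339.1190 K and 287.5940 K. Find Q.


dT = 51.5250 K
Q = 142.0380 * 3.4330 * 51.5250 / 0.0210 = 1196401.7996 W

1196401.7996 W


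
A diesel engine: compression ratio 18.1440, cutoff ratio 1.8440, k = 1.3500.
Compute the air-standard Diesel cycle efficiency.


r^(k-1) = 2.7578
rc^k = 2.2844
eta = 0.5912 = 59.1232%

59.1232%


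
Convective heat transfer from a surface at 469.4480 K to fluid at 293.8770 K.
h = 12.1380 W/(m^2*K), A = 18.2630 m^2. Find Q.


dT = 175.5710 K
Q = 12.1380 * 18.2630 * 175.5710 = 38919.9286 W

38919.9286 W


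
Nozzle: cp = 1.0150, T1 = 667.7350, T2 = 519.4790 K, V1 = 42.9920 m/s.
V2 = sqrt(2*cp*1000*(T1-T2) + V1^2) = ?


dT = 148.2560 K
2*cp*1000*dT = 300959.6800
V1^2 = 1848.3121
V2 = sqrt(302807.9921) = 550.2799 m/s

550.2799 m/s


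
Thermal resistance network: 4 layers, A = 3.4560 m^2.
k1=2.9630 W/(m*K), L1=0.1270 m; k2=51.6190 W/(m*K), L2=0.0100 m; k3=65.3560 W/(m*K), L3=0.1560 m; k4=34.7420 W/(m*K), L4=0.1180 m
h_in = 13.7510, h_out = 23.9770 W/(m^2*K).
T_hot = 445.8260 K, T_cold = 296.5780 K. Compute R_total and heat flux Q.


R_conv_in = 1/(13.7510*3.4560) = 0.0210
R_1 = 0.1270/(2.9630*3.4560) = 0.0124
R_2 = 0.0100/(51.6190*3.4560) = 5.6055e-05
R_3 = 0.1560/(65.3560*3.4560) = 0.0007
R_4 = 0.1180/(34.7420*3.4560) = 0.0010
R_conv_out = 1/(23.9770*3.4560) = 0.0121
R_total = 0.0472 K/W
Q = 149.2480 / 0.0472 = 3159.2353 W

R_total = 0.0472 K/W, Q = 3159.2353 W


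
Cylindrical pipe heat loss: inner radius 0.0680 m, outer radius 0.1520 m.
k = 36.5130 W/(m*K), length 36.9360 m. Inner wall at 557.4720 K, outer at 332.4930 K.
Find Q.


dT = 224.9790 K
ln(ro/ri) = 0.8044
Q = 2*pi*36.5130*36.9360*224.9790 / 0.8044 = 2370073.6626 W

2370073.6626 W


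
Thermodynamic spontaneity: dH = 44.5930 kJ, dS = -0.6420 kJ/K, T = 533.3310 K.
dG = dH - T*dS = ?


T*dS = 533.3310 * -0.6420 = -342.3985 kJ
dG = 44.5930 + 342.3985 = 386.9915 kJ (non-spontaneous)

dG = 386.9915 kJ, non-spontaneous


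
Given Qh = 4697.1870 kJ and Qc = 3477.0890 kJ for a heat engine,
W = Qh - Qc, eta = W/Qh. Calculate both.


W = 4697.1870 - 3477.0890 = 1220.0980 kJ
eta = 1220.0980 / 4697.1870 = 0.2598 = 25.9751%

W = 1220.0980 kJ, eta = 25.9751%


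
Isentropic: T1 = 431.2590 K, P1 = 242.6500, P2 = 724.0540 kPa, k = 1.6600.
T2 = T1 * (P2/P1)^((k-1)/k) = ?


(k-1)/k = 0.3976
(P2/P1)^exp = 1.5444
T2 = 431.2590 * 1.5444 = 666.0554 K

666.0554 K


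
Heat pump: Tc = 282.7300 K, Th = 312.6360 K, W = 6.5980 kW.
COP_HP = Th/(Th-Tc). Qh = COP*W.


COP = 312.6360 / 29.9060 = 10.4540
Qh = 10.4540 * 6.5980 = 68.9752 kW

COP = 10.4540, Qh = 68.9752 kW


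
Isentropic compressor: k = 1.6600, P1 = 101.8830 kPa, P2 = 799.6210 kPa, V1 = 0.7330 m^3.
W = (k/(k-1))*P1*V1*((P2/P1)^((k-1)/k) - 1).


(k-1)/k = 0.3976
(P2/P1)^exp = 2.2686
W = 2.5152 * 101.8830 * 0.7330 * (2.2686 - 1) = 238.2828 kJ

238.2828 kJ


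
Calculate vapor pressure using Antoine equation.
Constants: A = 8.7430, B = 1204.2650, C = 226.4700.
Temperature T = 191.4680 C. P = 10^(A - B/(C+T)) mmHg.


C+T = 417.9380
B/(C+T) = 2.8814
log10(P) = 8.7430 - 2.8814 = 5.8616
P = 10^5.8616 = 727035.9102 mmHg

727035.9102 mmHg


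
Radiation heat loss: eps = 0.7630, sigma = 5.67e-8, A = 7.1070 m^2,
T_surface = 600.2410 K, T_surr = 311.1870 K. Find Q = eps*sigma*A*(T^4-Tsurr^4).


T^4 = 1.2981e+11
Tsurr^4 = 9.3775e+09
Q = 0.7630 * 5.67e-8 * 7.1070 * 1.2043e+11 = 37028.1285 W

37028.1285 W


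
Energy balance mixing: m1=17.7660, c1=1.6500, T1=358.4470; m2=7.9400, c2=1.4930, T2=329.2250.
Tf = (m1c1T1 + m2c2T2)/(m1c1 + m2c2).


num = 14410.2509
den = 41.1683
Tf = 350.0325 K

350.0325 K


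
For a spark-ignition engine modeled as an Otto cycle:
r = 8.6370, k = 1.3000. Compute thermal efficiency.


r^(k-1) = 1.9095
eta = 1 - 1/1.9095 = 0.4763 = 47.6290%

47.6290%


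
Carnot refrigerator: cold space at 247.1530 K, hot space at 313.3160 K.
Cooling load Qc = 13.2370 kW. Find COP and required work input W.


COP = 247.1530 / 66.1630 = 3.7355
W = 13.2370 / 3.7355 = 3.5436 kW

COP = 3.7355, W = 3.5436 kW


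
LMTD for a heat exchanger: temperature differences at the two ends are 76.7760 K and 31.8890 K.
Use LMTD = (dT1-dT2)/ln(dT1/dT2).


dT1/dT2 = 2.4076
ln(dT1/dT2) = 0.8786
LMTD = 44.8870 / 0.8786 = 51.0874 K

51.0874 K


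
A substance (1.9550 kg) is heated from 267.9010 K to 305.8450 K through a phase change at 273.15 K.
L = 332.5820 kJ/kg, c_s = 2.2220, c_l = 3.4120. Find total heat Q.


Q1 (sensible, solid) = 1.9550 * 2.2220 * 5.2490 = 22.8017 kJ
Q2 (latent) = 1.9550 * 332.5820 = 650.1978 kJ
Q3 (sensible, liquid) = 1.9550 * 3.4120 * 32.6950 = 218.0907 kJ
Q_total = 891.0902 kJ

891.0902 kJ


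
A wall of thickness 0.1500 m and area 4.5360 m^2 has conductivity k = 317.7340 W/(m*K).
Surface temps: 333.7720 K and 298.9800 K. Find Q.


dT = 34.7920 K
Q = 317.7340 * 4.5360 * 34.7920 / 0.1500 = 334291.1442 W

334291.1442 W


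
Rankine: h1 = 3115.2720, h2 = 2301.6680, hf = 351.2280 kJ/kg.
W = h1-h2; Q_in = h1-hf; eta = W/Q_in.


W = 813.6040 kJ/kg
Q_in = 2764.0440 kJ/kg
eta = 0.2944 = 29.4353%

eta = 29.4353%


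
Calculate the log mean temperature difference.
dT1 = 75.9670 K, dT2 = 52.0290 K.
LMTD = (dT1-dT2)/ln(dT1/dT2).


dT1/dT2 = 1.4601
ln(dT1/dT2) = 0.3785
LMTD = 23.9380 / 0.3785 = 63.2448 K

63.2448 K


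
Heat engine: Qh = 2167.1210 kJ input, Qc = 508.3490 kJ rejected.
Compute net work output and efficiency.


W = 2167.1210 - 508.3490 = 1658.7720 kJ
eta = 1658.7720 / 2167.1210 = 0.7654 = 76.5427%

W = 1658.7720 kJ, eta = 76.5427%


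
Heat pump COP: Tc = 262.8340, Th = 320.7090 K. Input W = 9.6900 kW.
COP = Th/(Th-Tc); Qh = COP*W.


COP = 320.7090 / 57.8750 = 5.5414
Qh = 5.5414 * 9.6900 = 53.6962 kW

COP = 5.5414, Qh = 53.6962 kW


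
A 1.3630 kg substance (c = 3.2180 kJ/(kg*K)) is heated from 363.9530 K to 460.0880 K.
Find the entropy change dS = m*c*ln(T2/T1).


T2/T1 = 1.2641
ln(T2/T1) = 0.2344
dS = 1.3630 * 3.2180 * 0.2344 = 1.0281 kJ/K

1.0281 kJ/K


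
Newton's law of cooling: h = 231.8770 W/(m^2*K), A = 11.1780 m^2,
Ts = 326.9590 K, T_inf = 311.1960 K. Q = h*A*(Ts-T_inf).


dT = 15.7630 K
Q = 231.8770 * 11.1780 * 15.7630 = 40856.4524 W

40856.4524 W


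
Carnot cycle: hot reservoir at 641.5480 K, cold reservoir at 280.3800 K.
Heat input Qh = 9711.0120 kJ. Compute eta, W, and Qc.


eta = 1 - 280.3800/641.5480 = 0.5630
W = 0.5630 * 9711.0120 = 5466.9437 kJ
Qc = 9711.0120 - 5466.9437 = 4244.0683 kJ

eta = 56.2963%, W = 5466.9437 kJ, Qc = 4244.0683 kJ


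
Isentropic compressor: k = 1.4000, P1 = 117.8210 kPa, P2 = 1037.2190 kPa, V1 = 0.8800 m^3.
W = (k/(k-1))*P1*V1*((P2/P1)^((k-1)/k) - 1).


(k-1)/k = 0.2857
(P2/P1)^exp = 1.8617
W = 3.5000 * 117.8210 * 0.8800 * (1.8617 - 1) = 312.6851 kJ

312.6851 kJ


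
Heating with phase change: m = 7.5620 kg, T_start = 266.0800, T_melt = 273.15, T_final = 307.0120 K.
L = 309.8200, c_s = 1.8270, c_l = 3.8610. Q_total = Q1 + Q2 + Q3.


Q1 (sensible, solid) = 7.5620 * 1.8270 * 7.0700 = 97.6775 kJ
Q2 (latent) = 7.5620 * 309.8200 = 2342.8588 kJ
Q3 (sensible, liquid) = 7.5620 * 3.8610 * 33.8620 = 988.6648 kJ
Q_total = 3429.2012 kJ

3429.2012 kJ


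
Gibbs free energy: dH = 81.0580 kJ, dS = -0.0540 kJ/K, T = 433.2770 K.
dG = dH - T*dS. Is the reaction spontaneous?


T*dS = 433.2770 * -0.0540 = -23.3970 kJ
dG = 81.0580 + 23.3970 = 104.4550 kJ (non-spontaneous)

dG = 104.4550 kJ, non-spontaneous


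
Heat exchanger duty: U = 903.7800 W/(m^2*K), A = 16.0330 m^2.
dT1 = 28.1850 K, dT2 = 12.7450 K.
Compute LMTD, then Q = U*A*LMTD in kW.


LMTD = 19.4544 K
Q = 903.7800 * 16.0330 * 19.4544 = 281900.1525 W = 281.9002 kW

281.9002 kW


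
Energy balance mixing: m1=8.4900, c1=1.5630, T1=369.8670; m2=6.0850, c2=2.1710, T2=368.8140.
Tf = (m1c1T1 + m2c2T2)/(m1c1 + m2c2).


num = 9780.3173
den = 26.4804
Tf = 369.3417 K

369.3417 K


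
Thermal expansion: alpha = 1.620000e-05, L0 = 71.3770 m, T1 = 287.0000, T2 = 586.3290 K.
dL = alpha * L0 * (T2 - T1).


dT = 299.3290 K
dL = 1.620000e-05 * 71.3770 * 299.3290 = 0.346116 m
L_final = 71.723116 m

dL = 0.346116 m


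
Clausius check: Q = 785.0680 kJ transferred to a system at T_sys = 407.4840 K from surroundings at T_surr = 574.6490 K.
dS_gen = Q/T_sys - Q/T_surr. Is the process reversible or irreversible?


dS_sys = 785.0680/407.4840 = 1.9266 kJ/K
dS_surr = -785.0680/574.6490 = -1.3662 kJ/K
dS_gen = 1.9266 - 1.3662 = 0.5605 kJ/K (irreversible)

dS_gen = 0.5605 kJ/K, irreversible


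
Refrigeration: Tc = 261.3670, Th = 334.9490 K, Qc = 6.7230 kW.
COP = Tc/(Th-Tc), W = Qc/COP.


COP = 261.3670 / 73.5820 = 3.5521
W = 6.7230 / 3.5521 = 1.8927 kW

COP = 3.5521, W = 1.8927 kW


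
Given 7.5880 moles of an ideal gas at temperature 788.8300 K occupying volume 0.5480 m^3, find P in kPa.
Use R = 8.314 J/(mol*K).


P = nRT/V = 7.5880 * 8.314 * 788.8300 / 0.5480
= 49764.6279 / 0.5480 = 90811.3648 Pa = 90.8114 kPa

90.8114 kPa


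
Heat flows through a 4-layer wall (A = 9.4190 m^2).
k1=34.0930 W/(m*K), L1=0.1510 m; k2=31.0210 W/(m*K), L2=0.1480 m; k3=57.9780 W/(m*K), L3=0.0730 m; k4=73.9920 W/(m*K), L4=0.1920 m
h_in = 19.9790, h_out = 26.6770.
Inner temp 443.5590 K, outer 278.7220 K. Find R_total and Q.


R_conv_in = 1/(19.9790*9.4190) = 0.0053
R_1 = 0.1510/(34.0930*9.4190) = 0.0005
R_2 = 0.1480/(31.0210*9.4190) = 0.0005
R_3 = 0.0730/(57.9780*9.4190) = 0.0001
R_4 = 0.1920/(73.9920*9.4190) = 0.0003
R_conv_out = 1/(26.6770*9.4190) = 0.0040
R_total = 0.0107 K/W
Q = 164.8370 / 0.0107 = 15434.6200 W

R_total = 0.0107 K/W, Q = 15434.6200 W


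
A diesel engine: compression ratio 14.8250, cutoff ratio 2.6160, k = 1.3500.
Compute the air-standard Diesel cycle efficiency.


r^(k-1) = 2.5695
rc^k = 3.6628
eta = 0.5250 = 52.4980%

52.4980%


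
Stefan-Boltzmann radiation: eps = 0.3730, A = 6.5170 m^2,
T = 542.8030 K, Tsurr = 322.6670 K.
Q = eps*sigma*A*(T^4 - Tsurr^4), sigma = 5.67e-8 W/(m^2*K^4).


T^4 = 8.6810e+10
Tsurr^4 = 1.0840e+10
Q = 0.3730 * 5.67e-8 * 6.5170 * 7.5970e+10 = 10470.8613 W

10470.8613 W


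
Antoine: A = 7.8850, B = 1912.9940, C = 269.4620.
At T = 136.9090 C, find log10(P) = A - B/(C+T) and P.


C+T = 406.3710
B/(C+T) = 4.7075
log10(P) = 7.8850 - 4.7075 = 3.1775
P = 10^3.1775 = 1504.8521 mmHg

1504.8521 mmHg


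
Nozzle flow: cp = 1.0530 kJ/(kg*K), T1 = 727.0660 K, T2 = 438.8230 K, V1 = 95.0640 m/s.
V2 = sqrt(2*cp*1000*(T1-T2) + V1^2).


dT = 288.2430 K
2*cp*1000*dT = 607039.7580
V1^2 = 9037.1641
V2 = sqrt(616076.9221) = 784.9057 m/s

784.9057 m/s


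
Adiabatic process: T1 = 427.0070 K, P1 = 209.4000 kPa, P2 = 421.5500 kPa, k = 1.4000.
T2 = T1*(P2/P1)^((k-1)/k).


(k-1)/k = 0.2857
(P2/P1)^exp = 1.2213
T2 = 427.0070 * 1.2213 = 521.5016 K

521.5016 K


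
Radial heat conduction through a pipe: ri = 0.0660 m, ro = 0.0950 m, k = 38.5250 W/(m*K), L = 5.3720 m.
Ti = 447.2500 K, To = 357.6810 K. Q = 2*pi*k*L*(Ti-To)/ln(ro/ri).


dT = 89.5690 K
ln(ro/ri) = 0.3642
Q = 2*pi*38.5250*5.3720*89.5690 / 0.3642 = 319778.9647 W

319778.9647 W


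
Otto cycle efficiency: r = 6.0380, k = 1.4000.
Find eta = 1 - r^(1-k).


r^(k-1) = 2.0529
eta = 1 - 1/2.0529 = 0.5129 = 51.2872%

51.2872%


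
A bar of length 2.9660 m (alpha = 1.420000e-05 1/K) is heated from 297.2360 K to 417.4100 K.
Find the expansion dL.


dT = 120.1740 K
dL = 1.420000e-05 * 2.9660 * 120.1740 = 0.005061 m
L_final = 2.971061 m

dL = 0.005061 m


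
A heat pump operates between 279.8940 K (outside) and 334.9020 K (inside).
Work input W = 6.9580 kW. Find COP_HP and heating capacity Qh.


COP = 334.9020 / 55.0080 = 6.0882
Qh = 6.0882 * 6.9580 = 42.3620 kW

COP = 6.0882, Qh = 42.3620 kW


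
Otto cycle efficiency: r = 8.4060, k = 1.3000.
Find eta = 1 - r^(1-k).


r^(k-1) = 1.8940
eta = 1 - 1/1.8940 = 0.4720 = 47.2013%

47.2013%


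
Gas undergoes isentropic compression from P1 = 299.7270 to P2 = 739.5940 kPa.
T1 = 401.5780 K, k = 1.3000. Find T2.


(k-1)/k = 0.2308
(P2/P1)^exp = 1.2318
T2 = 401.5780 * 1.2318 = 494.6445 K

494.6445 K


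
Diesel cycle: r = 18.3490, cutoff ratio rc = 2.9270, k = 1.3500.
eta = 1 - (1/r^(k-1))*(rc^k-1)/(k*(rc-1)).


r^(k-1) = 2.7686
rc^k = 4.2626
eta = 0.5470 = 54.7020%

54.7020%


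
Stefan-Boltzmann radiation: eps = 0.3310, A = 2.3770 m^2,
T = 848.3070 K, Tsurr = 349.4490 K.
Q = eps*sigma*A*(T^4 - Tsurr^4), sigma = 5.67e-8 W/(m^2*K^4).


T^4 = 5.1786e+11
Tsurr^4 = 1.4912e+10
Q = 0.3310 * 5.67e-8 * 2.3770 * 5.0295e+11 = 22436.9165 W

22436.9165 W


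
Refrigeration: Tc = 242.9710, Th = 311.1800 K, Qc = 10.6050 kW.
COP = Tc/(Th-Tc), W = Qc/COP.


COP = 242.9710 / 68.2090 = 3.5622
W = 10.6050 / 3.5622 = 2.9771 kW

COP = 3.5622, W = 2.9771 kW


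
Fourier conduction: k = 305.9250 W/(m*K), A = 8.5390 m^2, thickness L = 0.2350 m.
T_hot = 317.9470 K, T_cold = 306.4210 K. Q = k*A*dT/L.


dT = 11.5260 K
Q = 305.9250 * 8.5390 * 11.5260 / 0.2350 = 128124.6627 W

128124.6627 W


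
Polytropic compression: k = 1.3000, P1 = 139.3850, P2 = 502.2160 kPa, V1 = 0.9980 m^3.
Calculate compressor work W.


(k-1)/k = 0.2308
(P2/P1)^exp = 1.3442
W = 4.3333 * 139.3850 * 0.9980 * (1.3442 - 1) = 207.4806 kJ

207.4806 kJ


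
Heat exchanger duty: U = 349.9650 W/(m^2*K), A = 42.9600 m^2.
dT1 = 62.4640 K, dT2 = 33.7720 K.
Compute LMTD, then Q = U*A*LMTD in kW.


LMTD = 46.6568 K
Q = 349.9650 * 42.9600 * 46.6568 = 701461.7851 W = 701.4618 kW

701.4618 kW


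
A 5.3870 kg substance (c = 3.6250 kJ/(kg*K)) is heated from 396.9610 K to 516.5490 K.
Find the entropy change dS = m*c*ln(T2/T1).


T2/T1 = 1.3013
ln(T2/T1) = 0.2633
dS = 5.3870 * 3.6250 * 0.2633 = 5.1423 kJ/K

5.1423 kJ/K


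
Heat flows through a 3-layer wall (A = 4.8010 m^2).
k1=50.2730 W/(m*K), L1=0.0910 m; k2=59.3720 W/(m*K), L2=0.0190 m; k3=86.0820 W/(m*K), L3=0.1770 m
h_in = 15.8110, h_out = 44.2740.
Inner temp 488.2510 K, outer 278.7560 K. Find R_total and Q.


R_conv_in = 1/(15.8110*4.8010) = 0.0132
R_1 = 0.0910/(50.2730*4.8010) = 0.0004
R_2 = 0.0190/(59.3720*4.8010) = 6.6656e-05
R_3 = 0.1770/(86.0820*4.8010) = 0.0004
R_conv_out = 1/(44.2740*4.8010) = 0.0047
R_total = 0.0188 K/W
Q = 209.4950 / 0.0188 = 11172.9068 W

R_total = 0.0188 K/W, Q = 11172.9068 W


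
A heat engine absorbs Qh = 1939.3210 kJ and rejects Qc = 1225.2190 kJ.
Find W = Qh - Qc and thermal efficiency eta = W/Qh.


W = 1939.3210 - 1225.2190 = 714.1020 kJ
eta = 714.1020 / 1939.3210 = 0.3682 = 36.8223%

W = 714.1020 kJ, eta = 36.8223%


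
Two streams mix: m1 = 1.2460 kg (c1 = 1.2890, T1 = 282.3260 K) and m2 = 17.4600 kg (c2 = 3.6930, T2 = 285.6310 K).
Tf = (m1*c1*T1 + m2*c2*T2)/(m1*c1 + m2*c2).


num = 18870.8661
den = 66.0859
Tf = 285.5507 K

285.5507 K


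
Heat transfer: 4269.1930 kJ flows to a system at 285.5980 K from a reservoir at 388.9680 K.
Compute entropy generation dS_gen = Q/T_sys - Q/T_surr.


dS_sys = 4269.1930/285.5980 = 14.9483 kJ/K
dS_surr = -4269.1930/388.9680 = -10.9757 kJ/K
dS_gen = 14.9483 - 10.9757 = 3.9726 kJ/K (irreversible)

dS_gen = 3.9726 kJ/K, irreversible


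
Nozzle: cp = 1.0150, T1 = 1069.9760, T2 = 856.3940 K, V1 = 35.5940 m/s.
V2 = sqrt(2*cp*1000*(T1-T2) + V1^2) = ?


dT = 213.5820 K
2*cp*1000*dT = 433571.4600
V1^2 = 1266.9328
V2 = sqrt(434838.3928) = 659.4228 m/s

659.4228 m/s


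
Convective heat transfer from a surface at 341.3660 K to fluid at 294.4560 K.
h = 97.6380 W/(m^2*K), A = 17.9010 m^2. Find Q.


dT = 46.9100 K
Q = 97.6380 * 17.9010 * 46.9100 = 81990.1348 W

81990.1348 W


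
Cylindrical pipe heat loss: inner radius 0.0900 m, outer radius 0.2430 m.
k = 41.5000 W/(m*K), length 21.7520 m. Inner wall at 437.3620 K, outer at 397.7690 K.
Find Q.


dT = 39.5930 K
ln(ro/ri) = 0.9933
Q = 2*pi*41.5000*21.7520*39.5930 / 0.9933 = 226092.5336 W

226092.5336 W


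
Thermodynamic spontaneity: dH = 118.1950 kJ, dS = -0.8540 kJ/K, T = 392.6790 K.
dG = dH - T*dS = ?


T*dS = 392.6790 * -0.8540 = -335.3479 kJ
dG = 118.1950 + 335.3479 = 453.5429 kJ (non-spontaneous)

dG = 453.5429 kJ, non-spontaneous


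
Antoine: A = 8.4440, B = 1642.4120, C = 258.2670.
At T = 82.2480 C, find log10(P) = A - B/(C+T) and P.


C+T = 340.5150
B/(C+T) = 4.8233
log10(P) = 8.4440 - 4.8233 = 3.6207
P = 10^3.6207 = 4175.2490 mmHg

4175.2490 mmHg


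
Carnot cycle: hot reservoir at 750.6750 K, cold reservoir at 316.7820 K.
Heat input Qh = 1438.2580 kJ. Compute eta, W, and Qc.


eta = 1 - 316.7820/750.6750 = 0.5780
W = 0.5780 * 1438.2580 = 831.3186 kJ
Qc = 1438.2580 - 831.3186 = 606.9394 kJ

eta = 57.8004%, W = 831.3186 kJ, Qc = 606.9394 kJ


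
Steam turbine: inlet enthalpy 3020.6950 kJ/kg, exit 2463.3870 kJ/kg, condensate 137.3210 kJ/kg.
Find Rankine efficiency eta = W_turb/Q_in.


W = 557.3080 kJ/kg
Q_in = 2883.3740 kJ/kg
eta = 0.1933 = 19.3283%

eta = 19.3283%


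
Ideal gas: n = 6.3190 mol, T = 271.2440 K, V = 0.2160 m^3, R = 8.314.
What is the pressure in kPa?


P = nRT/V = 6.3190 * 8.314 * 271.2440 / 0.2160
= 14250.1198 / 0.2160 = 65972.7769 Pa = 65.9728 kPa

65.9728 kPa


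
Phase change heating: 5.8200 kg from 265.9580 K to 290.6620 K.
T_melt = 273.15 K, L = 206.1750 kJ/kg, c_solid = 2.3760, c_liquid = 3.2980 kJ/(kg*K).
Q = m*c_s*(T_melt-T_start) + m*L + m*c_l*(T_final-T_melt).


Q1 (sensible, solid) = 5.8200 * 2.3760 * 7.1920 = 99.4533 kJ
Q2 (latent) = 5.8200 * 206.1750 = 1199.9385 kJ
Q3 (sensible, liquid) = 5.8200 * 3.2980 * 17.5120 = 336.1316 kJ
Q_total = 1635.5234 kJ

1635.5234 kJ


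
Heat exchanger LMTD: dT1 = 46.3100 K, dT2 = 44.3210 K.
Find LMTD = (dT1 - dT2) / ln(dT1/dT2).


dT1/dT2 = 1.0449
ln(dT1/dT2) = 0.0439
LMTD = 1.9890 / 0.0439 = 45.3082 K

45.3082 K


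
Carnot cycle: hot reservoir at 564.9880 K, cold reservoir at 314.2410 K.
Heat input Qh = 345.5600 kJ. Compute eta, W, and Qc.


eta = 1 - 314.2410/564.9880 = 0.4438
W = 0.4438 * 345.5600 = 153.3628 kJ
Qc = 345.5600 - 153.3628 = 192.1972 kJ

eta = 44.3809%, W = 153.3628 kJ, Qc = 192.1972 kJ


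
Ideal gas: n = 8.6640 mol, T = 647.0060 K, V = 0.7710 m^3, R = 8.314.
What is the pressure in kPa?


P = nRT/V = 8.6640 * 8.314 * 647.0060 / 0.7710
= 46605.4571 / 0.7710 = 60448.0637 Pa = 60.4481 kPa

60.4481 kPa


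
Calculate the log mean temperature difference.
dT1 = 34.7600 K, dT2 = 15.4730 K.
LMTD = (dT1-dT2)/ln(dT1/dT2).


dT1/dT2 = 2.2465
ln(dT1/dT2) = 0.8094
LMTD = 19.2870 / 0.8094 = 23.8296 K

23.8296 K


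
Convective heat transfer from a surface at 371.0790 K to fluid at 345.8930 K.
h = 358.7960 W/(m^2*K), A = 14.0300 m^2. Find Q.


dT = 25.1860 K
Q = 358.7960 * 14.0300 * 25.1860 = 126784.0039 W

126784.0039 W


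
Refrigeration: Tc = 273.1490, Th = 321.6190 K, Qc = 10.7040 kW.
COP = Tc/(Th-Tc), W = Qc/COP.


COP = 273.1490 / 48.4700 = 5.6354
W = 10.7040 / 5.6354 = 1.8994 kW

COP = 5.6354, W = 1.8994 kW


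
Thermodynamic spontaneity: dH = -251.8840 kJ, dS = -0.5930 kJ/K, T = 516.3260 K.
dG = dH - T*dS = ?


T*dS = 516.3260 * -0.5930 = -306.1813 kJ
dG = -251.8840 + 306.1813 = 54.2973 kJ (non-spontaneous)

dG = 54.2973 kJ, non-spontaneous


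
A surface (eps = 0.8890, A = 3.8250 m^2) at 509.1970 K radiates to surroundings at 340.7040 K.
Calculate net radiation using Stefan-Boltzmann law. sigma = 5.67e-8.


T^4 = 6.7227e+10
Tsurr^4 = 1.3474e+10
Q = 0.8890 * 5.67e-8 * 3.8250 * 5.3753e+10 = 10363.7130 W

10363.7130 W


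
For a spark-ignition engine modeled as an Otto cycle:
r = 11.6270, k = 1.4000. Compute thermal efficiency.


r^(k-1) = 2.6680
eta = 1 - 1/2.6680 = 0.6252 = 62.5188%

62.5188%


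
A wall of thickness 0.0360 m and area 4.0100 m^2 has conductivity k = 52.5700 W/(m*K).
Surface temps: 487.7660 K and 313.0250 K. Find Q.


dT = 174.7410 K
Q = 52.5700 * 4.0100 * 174.7410 / 0.0360 = 1023233.3007 W

1023233.3007 W


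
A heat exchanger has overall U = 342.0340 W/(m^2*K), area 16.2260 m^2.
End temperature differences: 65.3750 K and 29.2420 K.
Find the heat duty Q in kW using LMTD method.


LMTD = 44.9117 K
Q = 342.0340 * 16.2260 * 44.9117 = 249253.0200 W = 249.2530 kW

249.2530 kW


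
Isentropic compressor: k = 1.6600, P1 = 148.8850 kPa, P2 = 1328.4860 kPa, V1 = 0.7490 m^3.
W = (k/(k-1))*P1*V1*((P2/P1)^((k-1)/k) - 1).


(k-1)/k = 0.3976
(P2/P1)^exp = 2.3873
W = 2.5152 * 148.8850 * 0.7490 * (2.3873 - 1) = 389.1132 kJ

389.1132 kJ


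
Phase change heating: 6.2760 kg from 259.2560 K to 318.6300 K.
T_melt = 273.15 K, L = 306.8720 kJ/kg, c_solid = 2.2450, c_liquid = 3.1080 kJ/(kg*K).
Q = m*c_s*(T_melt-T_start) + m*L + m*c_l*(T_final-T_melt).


Q1 (sensible, solid) = 6.2760 * 2.2450 * 13.8940 = 195.7612 kJ
Q2 (latent) = 6.2760 * 306.8720 = 1925.9287 kJ
Q3 (sensible, liquid) = 6.2760 * 3.1080 * 45.4800 = 887.1241 kJ
Q_total = 3008.8140 kJ

3008.8140 kJ


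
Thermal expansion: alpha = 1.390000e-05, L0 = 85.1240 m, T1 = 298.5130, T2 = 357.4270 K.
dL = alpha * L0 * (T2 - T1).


dT = 58.9140 K
dL = 1.390000e-05 * 85.1240 * 58.9140 = 0.069708 m
L_final = 85.193708 m

dL = 0.069708 m


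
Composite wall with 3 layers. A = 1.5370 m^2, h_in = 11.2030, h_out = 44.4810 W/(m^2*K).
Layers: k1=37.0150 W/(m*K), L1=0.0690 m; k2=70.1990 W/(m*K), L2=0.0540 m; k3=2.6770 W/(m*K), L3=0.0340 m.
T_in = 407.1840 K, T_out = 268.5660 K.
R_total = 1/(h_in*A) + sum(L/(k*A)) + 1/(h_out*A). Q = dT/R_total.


R_conv_in = 1/(11.2030*1.5370) = 0.0581
R_1 = 0.0690/(37.0150*1.5370) = 0.0012
R_2 = 0.0540/(70.1990*1.5370) = 0.0005
R_3 = 0.0340/(2.6770*1.5370) = 0.0083
R_conv_out = 1/(44.4810*1.5370) = 0.0146
R_total = 0.0827 K/W
Q = 138.6180 / 0.0827 = 1676.5828 W

R_total = 0.0827 K/W, Q = 1676.5828 W
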